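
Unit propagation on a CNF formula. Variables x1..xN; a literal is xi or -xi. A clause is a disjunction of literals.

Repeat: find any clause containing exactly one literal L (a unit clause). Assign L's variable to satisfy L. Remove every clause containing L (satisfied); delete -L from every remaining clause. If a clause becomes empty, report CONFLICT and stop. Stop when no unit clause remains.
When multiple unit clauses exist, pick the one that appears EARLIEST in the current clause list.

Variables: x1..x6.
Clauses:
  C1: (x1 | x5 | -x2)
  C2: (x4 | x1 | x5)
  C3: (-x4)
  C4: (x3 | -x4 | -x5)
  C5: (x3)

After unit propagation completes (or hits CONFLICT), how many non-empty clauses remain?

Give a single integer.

unit clause [-4] forces x4=F; simplify:
  drop 4 from [4, 1, 5] -> [1, 5]
  satisfied 2 clause(s); 3 remain; assigned so far: [4]
unit clause [3] forces x3=T; simplify:
  satisfied 1 clause(s); 2 remain; assigned so far: [3, 4]

Answer: 2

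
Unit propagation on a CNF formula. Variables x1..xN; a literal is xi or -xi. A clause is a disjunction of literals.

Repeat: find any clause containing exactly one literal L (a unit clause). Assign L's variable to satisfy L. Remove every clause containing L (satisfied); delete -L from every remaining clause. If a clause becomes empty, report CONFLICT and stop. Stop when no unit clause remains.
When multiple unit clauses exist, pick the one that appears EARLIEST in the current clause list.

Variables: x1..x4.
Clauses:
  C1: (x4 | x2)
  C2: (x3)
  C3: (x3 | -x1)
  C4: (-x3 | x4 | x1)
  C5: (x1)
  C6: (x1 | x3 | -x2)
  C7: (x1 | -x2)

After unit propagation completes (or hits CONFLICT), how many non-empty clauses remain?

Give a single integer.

unit clause [3] forces x3=T; simplify:
  drop -3 from [-3, 4, 1] -> [4, 1]
  satisfied 3 clause(s); 4 remain; assigned so far: [3]
unit clause [1] forces x1=T; simplify:
  satisfied 3 clause(s); 1 remain; assigned so far: [1, 3]

Answer: 1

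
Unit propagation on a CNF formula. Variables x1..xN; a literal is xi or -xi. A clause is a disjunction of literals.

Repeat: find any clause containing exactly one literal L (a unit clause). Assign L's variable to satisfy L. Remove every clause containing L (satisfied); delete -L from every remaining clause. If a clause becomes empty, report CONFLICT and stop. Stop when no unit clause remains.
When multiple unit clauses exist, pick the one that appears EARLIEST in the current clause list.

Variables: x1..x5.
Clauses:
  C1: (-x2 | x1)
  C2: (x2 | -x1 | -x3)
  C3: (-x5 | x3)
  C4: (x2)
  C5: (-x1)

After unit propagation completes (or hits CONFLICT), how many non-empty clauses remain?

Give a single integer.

Answer: 1

Derivation:
unit clause [2] forces x2=T; simplify:
  drop -2 from [-2, 1] -> [1]
  satisfied 2 clause(s); 3 remain; assigned so far: [2]
unit clause [1] forces x1=T; simplify:
  drop -1 from [-1] -> [] (empty!)
  satisfied 1 clause(s); 2 remain; assigned so far: [1, 2]
CONFLICT (empty clause)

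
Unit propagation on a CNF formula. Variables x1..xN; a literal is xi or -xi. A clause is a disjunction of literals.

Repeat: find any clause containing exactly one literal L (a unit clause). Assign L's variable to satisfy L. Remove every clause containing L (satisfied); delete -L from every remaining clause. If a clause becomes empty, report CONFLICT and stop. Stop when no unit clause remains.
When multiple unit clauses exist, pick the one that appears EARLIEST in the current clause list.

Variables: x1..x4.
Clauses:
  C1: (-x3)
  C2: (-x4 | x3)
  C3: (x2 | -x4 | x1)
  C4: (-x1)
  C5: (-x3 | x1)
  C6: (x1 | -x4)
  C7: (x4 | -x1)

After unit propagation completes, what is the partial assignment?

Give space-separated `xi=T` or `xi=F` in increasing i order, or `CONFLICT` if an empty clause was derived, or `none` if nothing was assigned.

Answer: x1=F x3=F x4=F

Derivation:
unit clause [-3] forces x3=F; simplify:
  drop 3 from [-4, 3] -> [-4]
  satisfied 2 clause(s); 5 remain; assigned so far: [3]
unit clause [-4] forces x4=F; simplify:
  drop 4 from [4, -1] -> [-1]
  satisfied 3 clause(s); 2 remain; assigned so far: [3, 4]
unit clause [-1] forces x1=F; simplify:
  satisfied 2 clause(s); 0 remain; assigned so far: [1, 3, 4]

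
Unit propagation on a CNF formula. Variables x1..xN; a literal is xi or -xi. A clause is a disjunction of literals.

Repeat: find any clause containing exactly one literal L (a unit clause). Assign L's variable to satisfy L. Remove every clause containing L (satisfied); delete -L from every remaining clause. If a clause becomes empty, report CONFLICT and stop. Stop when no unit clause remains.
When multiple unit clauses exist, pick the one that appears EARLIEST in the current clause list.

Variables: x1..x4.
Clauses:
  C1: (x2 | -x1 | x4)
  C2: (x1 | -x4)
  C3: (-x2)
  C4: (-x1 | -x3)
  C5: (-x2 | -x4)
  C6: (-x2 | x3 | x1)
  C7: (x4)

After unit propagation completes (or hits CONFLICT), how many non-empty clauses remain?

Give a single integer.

unit clause [-2] forces x2=F; simplify:
  drop 2 from [2, -1, 4] -> [-1, 4]
  satisfied 3 clause(s); 4 remain; assigned so far: [2]
unit clause [4] forces x4=T; simplify:
  drop -4 from [1, -4] -> [1]
  satisfied 2 clause(s); 2 remain; assigned so far: [2, 4]
unit clause [1] forces x1=T; simplify:
  drop -1 from [-1, -3] -> [-3]
  satisfied 1 clause(s); 1 remain; assigned so far: [1, 2, 4]
unit clause [-3] forces x3=F; simplify:
  satisfied 1 clause(s); 0 remain; assigned so far: [1, 2, 3, 4]

Answer: 0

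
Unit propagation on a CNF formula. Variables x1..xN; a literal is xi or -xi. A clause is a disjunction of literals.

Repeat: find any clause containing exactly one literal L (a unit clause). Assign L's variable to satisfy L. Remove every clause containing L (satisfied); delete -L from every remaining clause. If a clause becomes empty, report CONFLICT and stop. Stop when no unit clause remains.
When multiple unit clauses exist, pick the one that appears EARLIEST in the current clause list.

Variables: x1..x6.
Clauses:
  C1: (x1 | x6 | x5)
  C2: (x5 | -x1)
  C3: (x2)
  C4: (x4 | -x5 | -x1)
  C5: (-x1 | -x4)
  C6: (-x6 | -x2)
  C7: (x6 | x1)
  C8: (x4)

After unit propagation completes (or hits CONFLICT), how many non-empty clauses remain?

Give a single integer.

Answer: 0

Derivation:
unit clause [2] forces x2=T; simplify:
  drop -2 from [-6, -2] -> [-6]
  satisfied 1 clause(s); 7 remain; assigned so far: [2]
unit clause [-6] forces x6=F; simplify:
  drop 6 from [1, 6, 5] -> [1, 5]
  drop 6 from [6, 1] -> [1]
  satisfied 1 clause(s); 6 remain; assigned so far: [2, 6]
unit clause [1] forces x1=T; simplify:
  drop -1 from [5, -1] -> [5]
  drop -1 from [4, -5, -1] -> [4, -5]
  drop -1 from [-1, -4] -> [-4]
  satisfied 2 clause(s); 4 remain; assigned so far: [1, 2, 6]
unit clause [5] forces x5=T; simplify:
  drop -5 from [4, -5] -> [4]
  satisfied 1 clause(s); 3 remain; assigned so far: [1, 2, 5, 6]
unit clause [4] forces x4=T; simplify:
  drop -4 from [-4] -> [] (empty!)
  satisfied 2 clause(s); 1 remain; assigned so far: [1, 2, 4, 5, 6]
CONFLICT (empty clause)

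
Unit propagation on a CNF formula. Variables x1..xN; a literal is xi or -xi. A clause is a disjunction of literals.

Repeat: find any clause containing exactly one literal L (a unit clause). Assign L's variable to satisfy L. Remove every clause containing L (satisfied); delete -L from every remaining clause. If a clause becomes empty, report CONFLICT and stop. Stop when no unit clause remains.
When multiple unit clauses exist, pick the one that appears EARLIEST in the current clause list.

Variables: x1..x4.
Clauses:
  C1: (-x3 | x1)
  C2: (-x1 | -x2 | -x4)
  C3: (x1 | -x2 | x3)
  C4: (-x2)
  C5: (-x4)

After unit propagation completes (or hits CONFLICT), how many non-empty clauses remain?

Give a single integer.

Answer: 1

Derivation:
unit clause [-2] forces x2=F; simplify:
  satisfied 3 clause(s); 2 remain; assigned so far: [2]
unit clause [-4] forces x4=F; simplify:
  satisfied 1 clause(s); 1 remain; assigned so far: [2, 4]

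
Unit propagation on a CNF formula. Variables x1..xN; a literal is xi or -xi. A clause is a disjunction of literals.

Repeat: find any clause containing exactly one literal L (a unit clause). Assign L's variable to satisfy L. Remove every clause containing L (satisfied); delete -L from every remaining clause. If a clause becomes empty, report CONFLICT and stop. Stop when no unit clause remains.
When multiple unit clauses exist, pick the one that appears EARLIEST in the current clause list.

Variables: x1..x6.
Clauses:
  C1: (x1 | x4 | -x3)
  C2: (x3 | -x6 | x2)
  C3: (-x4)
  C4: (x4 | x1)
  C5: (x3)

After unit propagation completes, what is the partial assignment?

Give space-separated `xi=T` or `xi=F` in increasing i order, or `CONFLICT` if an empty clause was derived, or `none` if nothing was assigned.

unit clause [-4] forces x4=F; simplify:
  drop 4 from [1, 4, -3] -> [1, -3]
  drop 4 from [4, 1] -> [1]
  satisfied 1 clause(s); 4 remain; assigned so far: [4]
unit clause [1] forces x1=T; simplify:
  satisfied 2 clause(s); 2 remain; assigned so far: [1, 4]
unit clause [3] forces x3=T; simplify:
  satisfied 2 clause(s); 0 remain; assigned so far: [1, 3, 4]

Answer: x1=T x3=T x4=F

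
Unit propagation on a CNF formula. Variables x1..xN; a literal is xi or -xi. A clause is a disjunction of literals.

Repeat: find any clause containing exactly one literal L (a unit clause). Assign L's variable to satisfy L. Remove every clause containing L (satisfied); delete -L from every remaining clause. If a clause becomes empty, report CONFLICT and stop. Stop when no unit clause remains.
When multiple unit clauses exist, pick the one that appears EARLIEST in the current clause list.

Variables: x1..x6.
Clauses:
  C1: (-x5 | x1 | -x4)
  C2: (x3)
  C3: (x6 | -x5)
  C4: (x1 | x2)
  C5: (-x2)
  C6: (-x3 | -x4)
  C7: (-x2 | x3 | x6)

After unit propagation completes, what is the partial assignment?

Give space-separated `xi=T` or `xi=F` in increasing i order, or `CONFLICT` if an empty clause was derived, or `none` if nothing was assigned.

unit clause [3] forces x3=T; simplify:
  drop -3 from [-3, -4] -> [-4]
  satisfied 2 clause(s); 5 remain; assigned so far: [3]
unit clause [-2] forces x2=F; simplify:
  drop 2 from [1, 2] -> [1]
  satisfied 1 clause(s); 4 remain; assigned so far: [2, 3]
unit clause [1] forces x1=T; simplify:
  satisfied 2 clause(s); 2 remain; assigned so far: [1, 2, 3]
unit clause [-4] forces x4=F; simplify:
  satisfied 1 clause(s); 1 remain; assigned so far: [1, 2, 3, 4]

Answer: x1=T x2=F x3=T x4=F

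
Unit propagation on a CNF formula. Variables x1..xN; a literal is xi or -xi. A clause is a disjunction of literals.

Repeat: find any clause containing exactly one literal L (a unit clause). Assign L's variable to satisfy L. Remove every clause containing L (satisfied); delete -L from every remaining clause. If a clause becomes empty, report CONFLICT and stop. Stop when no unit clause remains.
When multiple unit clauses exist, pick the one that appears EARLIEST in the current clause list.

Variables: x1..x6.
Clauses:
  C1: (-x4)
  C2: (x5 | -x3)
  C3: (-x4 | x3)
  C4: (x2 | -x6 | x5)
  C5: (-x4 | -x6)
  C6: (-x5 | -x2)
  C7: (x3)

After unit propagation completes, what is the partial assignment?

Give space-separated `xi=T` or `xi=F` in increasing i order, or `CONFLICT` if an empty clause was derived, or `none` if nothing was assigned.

unit clause [-4] forces x4=F; simplify:
  satisfied 3 clause(s); 4 remain; assigned so far: [4]
unit clause [3] forces x3=T; simplify:
  drop -3 from [5, -3] -> [5]
  satisfied 1 clause(s); 3 remain; assigned so far: [3, 4]
unit clause [5] forces x5=T; simplify:
  drop -5 from [-5, -2] -> [-2]
  satisfied 2 clause(s); 1 remain; assigned so far: [3, 4, 5]
unit clause [-2] forces x2=F; simplify:
  satisfied 1 clause(s); 0 remain; assigned so far: [2, 3, 4, 5]

Answer: x2=F x3=T x4=F x5=T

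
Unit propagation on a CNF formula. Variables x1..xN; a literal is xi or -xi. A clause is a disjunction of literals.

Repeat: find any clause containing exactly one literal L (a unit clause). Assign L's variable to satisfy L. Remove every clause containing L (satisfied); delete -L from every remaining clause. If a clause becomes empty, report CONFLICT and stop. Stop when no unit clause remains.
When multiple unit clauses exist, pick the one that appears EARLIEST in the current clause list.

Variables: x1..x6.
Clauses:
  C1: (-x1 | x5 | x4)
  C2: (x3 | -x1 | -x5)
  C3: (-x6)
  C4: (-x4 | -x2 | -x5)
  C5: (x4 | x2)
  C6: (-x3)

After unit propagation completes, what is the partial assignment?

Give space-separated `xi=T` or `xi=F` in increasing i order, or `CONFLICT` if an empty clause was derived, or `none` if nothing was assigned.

unit clause [-6] forces x6=F; simplify:
  satisfied 1 clause(s); 5 remain; assigned so far: [6]
unit clause [-3] forces x3=F; simplify:
  drop 3 from [3, -1, -5] -> [-1, -5]
  satisfied 1 clause(s); 4 remain; assigned so far: [3, 6]

Answer: x3=F x6=F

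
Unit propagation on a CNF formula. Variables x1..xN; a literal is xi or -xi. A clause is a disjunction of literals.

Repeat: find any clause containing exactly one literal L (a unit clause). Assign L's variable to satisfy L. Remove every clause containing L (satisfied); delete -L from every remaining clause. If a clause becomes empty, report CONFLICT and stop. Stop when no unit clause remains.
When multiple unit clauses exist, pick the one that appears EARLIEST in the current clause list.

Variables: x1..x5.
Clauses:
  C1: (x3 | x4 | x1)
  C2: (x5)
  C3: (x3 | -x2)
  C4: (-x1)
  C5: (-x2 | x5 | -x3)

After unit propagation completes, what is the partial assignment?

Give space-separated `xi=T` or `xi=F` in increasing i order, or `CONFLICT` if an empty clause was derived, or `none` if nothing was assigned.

unit clause [5] forces x5=T; simplify:
  satisfied 2 clause(s); 3 remain; assigned so far: [5]
unit clause [-1] forces x1=F; simplify:
  drop 1 from [3, 4, 1] -> [3, 4]
  satisfied 1 clause(s); 2 remain; assigned so far: [1, 5]

Answer: x1=F x5=T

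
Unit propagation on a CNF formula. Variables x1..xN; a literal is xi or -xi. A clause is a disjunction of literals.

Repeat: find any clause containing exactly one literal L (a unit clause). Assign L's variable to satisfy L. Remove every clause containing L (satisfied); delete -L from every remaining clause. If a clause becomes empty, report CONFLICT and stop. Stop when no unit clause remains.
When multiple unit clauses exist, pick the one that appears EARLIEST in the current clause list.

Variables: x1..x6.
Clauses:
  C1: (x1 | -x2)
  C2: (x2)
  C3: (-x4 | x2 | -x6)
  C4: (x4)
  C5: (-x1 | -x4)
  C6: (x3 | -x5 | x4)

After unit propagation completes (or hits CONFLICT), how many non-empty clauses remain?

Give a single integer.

unit clause [2] forces x2=T; simplify:
  drop -2 from [1, -2] -> [1]
  satisfied 2 clause(s); 4 remain; assigned so far: [2]
unit clause [1] forces x1=T; simplify:
  drop -1 from [-1, -4] -> [-4]
  satisfied 1 clause(s); 3 remain; assigned so far: [1, 2]
unit clause [4] forces x4=T; simplify:
  drop -4 from [-4] -> [] (empty!)
  satisfied 2 clause(s); 1 remain; assigned so far: [1, 2, 4]
CONFLICT (empty clause)

Answer: 0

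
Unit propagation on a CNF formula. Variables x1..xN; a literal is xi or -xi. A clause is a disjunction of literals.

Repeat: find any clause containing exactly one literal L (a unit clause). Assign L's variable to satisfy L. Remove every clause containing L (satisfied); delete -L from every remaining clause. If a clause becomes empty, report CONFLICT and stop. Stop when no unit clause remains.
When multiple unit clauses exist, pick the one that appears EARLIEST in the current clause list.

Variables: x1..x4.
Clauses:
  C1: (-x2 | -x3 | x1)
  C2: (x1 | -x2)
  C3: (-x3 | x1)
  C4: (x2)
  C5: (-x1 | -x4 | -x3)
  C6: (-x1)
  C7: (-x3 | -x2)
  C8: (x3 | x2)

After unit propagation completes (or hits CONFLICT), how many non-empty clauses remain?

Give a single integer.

unit clause [2] forces x2=T; simplify:
  drop -2 from [-2, -3, 1] -> [-3, 1]
  drop -2 from [1, -2] -> [1]
  drop -2 from [-3, -2] -> [-3]
  satisfied 2 clause(s); 6 remain; assigned so far: [2]
unit clause [1] forces x1=T; simplify:
  drop -1 from [-1, -4, -3] -> [-4, -3]
  drop -1 from [-1] -> [] (empty!)
  satisfied 3 clause(s); 3 remain; assigned so far: [1, 2]
CONFLICT (empty clause)

Answer: 2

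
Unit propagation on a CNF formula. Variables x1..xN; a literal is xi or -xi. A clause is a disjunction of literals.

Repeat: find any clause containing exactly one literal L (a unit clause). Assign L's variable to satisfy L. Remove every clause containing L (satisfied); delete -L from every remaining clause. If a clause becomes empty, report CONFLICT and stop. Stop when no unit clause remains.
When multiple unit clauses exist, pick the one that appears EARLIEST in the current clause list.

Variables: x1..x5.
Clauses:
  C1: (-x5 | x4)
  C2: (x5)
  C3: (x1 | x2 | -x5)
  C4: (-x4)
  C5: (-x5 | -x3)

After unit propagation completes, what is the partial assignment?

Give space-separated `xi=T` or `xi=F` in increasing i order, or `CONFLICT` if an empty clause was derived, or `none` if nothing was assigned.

Answer: CONFLICT

Derivation:
unit clause [5] forces x5=T; simplify:
  drop -5 from [-5, 4] -> [4]
  drop -5 from [1, 2, -5] -> [1, 2]
  drop -5 from [-5, -3] -> [-3]
  satisfied 1 clause(s); 4 remain; assigned so far: [5]
unit clause [4] forces x4=T; simplify:
  drop -4 from [-4] -> [] (empty!)
  satisfied 1 clause(s); 3 remain; assigned so far: [4, 5]
CONFLICT (empty clause)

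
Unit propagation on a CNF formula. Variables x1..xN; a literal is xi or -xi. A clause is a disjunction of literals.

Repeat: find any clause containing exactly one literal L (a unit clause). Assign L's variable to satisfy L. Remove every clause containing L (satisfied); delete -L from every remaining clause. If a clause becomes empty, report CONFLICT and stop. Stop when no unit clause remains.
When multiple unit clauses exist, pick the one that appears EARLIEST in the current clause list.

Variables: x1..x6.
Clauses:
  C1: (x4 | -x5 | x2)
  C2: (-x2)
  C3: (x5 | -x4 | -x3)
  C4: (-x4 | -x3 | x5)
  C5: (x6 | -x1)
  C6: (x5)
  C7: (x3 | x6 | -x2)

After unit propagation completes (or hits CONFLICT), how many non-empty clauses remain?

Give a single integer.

unit clause [-2] forces x2=F; simplify:
  drop 2 from [4, -5, 2] -> [4, -5]
  satisfied 2 clause(s); 5 remain; assigned so far: [2]
unit clause [5] forces x5=T; simplify:
  drop -5 from [4, -5] -> [4]
  satisfied 3 clause(s); 2 remain; assigned so far: [2, 5]
unit clause [4] forces x4=T; simplify:
  satisfied 1 clause(s); 1 remain; assigned so far: [2, 4, 5]

Answer: 1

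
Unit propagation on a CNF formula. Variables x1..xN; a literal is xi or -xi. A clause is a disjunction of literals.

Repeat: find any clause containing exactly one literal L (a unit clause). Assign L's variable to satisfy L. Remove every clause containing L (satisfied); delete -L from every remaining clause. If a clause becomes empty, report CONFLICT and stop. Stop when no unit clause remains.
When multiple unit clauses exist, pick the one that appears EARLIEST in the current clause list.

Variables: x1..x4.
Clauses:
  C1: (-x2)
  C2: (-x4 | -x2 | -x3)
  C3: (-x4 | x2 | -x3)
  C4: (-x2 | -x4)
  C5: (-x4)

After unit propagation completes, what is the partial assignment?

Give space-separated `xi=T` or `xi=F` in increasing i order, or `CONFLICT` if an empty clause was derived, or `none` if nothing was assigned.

Answer: x2=F x4=F

Derivation:
unit clause [-2] forces x2=F; simplify:
  drop 2 from [-4, 2, -3] -> [-4, -3]
  satisfied 3 clause(s); 2 remain; assigned so far: [2]
unit clause [-4] forces x4=F; simplify:
  satisfied 2 clause(s); 0 remain; assigned so far: [2, 4]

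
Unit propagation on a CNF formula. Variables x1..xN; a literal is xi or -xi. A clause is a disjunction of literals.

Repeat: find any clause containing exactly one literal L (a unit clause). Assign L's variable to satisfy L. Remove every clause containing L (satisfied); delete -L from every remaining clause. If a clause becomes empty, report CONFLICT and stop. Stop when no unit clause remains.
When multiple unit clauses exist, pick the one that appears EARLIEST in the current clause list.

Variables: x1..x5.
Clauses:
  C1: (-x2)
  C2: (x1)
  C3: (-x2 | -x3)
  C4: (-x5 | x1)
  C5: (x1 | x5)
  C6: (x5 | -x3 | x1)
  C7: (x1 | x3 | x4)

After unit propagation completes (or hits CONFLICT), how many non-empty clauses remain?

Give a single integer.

unit clause [-2] forces x2=F; simplify:
  satisfied 2 clause(s); 5 remain; assigned so far: [2]
unit clause [1] forces x1=T; simplify:
  satisfied 5 clause(s); 0 remain; assigned so far: [1, 2]

Answer: 0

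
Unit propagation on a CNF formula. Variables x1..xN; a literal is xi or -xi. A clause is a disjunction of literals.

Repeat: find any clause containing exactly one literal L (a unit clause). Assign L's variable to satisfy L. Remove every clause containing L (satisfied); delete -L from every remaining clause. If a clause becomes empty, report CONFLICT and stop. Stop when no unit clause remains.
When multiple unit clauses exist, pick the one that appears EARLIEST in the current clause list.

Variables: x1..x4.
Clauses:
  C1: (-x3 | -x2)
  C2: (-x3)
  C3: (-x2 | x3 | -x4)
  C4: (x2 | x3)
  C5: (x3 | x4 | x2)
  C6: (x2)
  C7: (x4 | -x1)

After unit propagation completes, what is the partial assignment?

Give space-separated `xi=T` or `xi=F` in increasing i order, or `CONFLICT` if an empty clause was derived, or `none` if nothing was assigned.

Answer: x1=F x2=T x3=F x4=F

Derivation:
unit clause [-3] forces x3=F; simplify:
  drop 3 from [-2, 3, -4] -> [-2, -4]
  drop 3 from [2, 3] -> [2]
  drop 3 from [3, 4, 2] -> [4, 2]
  satisfied 2 clause(s); 5 remain; assigned so far: [3]
unit clause [2] forces x2=T; simplify:
  drop -2 from [-2, -4] -> [-4]
  satisfied 3 clause(s); 2 remain; assigned so far: [2, 3]
unit clause [-4] forces x4=F; simplify:
  drop 4 from [4, -1] -> [-1]
  satisfied 1 clause(s); 1 remain; assigned so far: [2, 3, 4]
unit clause [-1] forces x1=F; simplify:
  satisfied 1 clause(s); 0 remain; assigned so far: [1, 2, 3, 4]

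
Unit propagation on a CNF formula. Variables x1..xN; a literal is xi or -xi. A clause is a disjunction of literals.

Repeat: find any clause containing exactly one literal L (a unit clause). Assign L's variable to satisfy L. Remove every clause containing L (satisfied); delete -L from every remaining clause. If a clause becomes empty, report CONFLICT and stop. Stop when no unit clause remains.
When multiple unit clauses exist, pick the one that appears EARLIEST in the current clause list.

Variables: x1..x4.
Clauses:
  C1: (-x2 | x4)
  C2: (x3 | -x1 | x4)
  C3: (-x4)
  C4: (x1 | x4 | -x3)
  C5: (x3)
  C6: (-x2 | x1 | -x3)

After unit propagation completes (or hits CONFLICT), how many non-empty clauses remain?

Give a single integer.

unit clause [-4] forces x4=F; simplify:
  drop 4 from [-2, 4] -> [-2]
  drop 4 from [3, -1, 4] -> [3, -1]
  drop 4 from [1, 4, -3] -> [1, -3]
  satisfied 1 clause(s); 5 remain; assigned so far: [4]
unit clause [-2] forces x2=F; simplify:
  satisfied 2 clause(s); 3 remain; assigned so far: [2, 4]
unit clause [3] forces x3=T; simplify:
  drop -3 from [1, -3] -> [1]
  satisfied 2 clause(s); 1 remain; assigned so far: [2, 3, 4]
unit clause [1] forces x1=T; simplify:
  satisfied 1 clause(s); 0 remain; assigned so far: [1, 2, 3, 4]

Answer: 0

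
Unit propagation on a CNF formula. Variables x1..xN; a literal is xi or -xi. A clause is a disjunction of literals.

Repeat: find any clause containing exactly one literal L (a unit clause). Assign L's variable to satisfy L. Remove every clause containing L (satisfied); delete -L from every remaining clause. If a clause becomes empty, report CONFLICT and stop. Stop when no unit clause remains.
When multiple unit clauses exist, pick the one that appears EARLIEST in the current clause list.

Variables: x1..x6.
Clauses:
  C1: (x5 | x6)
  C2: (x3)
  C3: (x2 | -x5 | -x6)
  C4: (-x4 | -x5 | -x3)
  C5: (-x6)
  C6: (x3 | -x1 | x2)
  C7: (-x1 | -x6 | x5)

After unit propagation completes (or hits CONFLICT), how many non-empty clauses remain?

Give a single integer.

Answer: 0

Derivation:
unit clause [3] forces x3=T; simplify:
  drop -3 from [-4, -5, -3] -> [-4, -5]
  satisfied 2 clause(s); 5 remain; assigned so far: [3]
unit clause [-6] forces x6=F; simplify:
  drop 6 from [5, 6] -> [5]
  satisfied 3 clause(s); 2 remain; assigned so far: [3, 6]
unit clause [5] forces x5=T; simplify:
  drop -5 from [-4, -5] -> [-4]
  satisfied 1 clause(s); 1 remain; assigned so far: [3, 5, 6]
unit clause [-4] forces x4=F; simplify:
  satisfied 1 clause(s); 0 remain; assigned so far: [3, 4, 5, 6]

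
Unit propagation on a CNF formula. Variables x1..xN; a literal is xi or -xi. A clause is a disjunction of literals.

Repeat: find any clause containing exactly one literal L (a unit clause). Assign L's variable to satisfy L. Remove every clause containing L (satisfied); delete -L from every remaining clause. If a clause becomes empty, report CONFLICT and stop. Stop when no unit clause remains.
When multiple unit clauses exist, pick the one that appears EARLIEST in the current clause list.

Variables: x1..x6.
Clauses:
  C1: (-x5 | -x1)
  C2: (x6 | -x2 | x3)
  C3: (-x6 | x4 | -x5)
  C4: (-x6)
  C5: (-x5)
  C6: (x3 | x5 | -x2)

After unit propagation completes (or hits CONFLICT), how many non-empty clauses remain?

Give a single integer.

Answer: 2

Derivation:
unit clause [-6] forces x6=F; simplify:
  drop 6 from [6, -2, 3] -> [-2, 3]
  satisfied 2 clause(s); 4 remain; assigned so far: [6]
unit clause [-5] forces x5=F; simplify:
  drop 5 from [3, 5, -2] -> [3, -2]
  satisfied 2 clause(s); 2 remain; assigned so far: [5, 6]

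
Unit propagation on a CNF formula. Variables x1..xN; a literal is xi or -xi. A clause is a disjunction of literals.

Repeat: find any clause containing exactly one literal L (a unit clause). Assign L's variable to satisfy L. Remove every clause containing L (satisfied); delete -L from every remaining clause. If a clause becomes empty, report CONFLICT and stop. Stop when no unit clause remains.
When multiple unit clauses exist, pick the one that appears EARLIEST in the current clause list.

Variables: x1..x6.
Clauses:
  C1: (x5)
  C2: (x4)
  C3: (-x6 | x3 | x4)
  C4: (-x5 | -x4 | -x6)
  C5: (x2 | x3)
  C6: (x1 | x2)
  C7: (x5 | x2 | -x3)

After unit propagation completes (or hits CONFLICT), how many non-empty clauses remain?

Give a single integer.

unit clause [5] forces x5=T; simplify:
  drop -5 from [-5, -4, -6] -> [-4, -6]
  satisfied 2 clause(s); 5 remain; assigned so far: [5]
unit clause [4] forces x4=T; simplify:
  drop -4 from [-4, -6] -> [-6]
  satisfied 2 clause(s); 3 remain; assigned so far: [4, 5]
unit clause [-6] forces x6=F; simplify:
  satisfied 1 clause(s); 2 remain; assigned so far: [4, 5, 6]

Answer: 2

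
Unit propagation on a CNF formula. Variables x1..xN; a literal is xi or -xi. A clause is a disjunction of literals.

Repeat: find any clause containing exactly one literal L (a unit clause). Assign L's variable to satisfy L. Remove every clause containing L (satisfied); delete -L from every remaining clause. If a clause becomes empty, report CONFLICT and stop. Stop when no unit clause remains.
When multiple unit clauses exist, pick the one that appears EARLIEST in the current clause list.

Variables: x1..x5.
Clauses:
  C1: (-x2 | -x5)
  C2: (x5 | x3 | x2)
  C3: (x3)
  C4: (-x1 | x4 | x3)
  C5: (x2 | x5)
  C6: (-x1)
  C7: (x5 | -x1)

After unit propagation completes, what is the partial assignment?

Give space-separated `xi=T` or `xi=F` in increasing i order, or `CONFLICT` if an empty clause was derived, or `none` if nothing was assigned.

unit clause [3] forces x3=T; simplify:
  satisfied 3 clause(s); 4 remain; assigned so far: [3]
unit clause [-1] forces x1=F; simplify:
  satisfied 2 clause(s); 2 remain; assigned so far: [1, 3]

Answer: x1=F x3=T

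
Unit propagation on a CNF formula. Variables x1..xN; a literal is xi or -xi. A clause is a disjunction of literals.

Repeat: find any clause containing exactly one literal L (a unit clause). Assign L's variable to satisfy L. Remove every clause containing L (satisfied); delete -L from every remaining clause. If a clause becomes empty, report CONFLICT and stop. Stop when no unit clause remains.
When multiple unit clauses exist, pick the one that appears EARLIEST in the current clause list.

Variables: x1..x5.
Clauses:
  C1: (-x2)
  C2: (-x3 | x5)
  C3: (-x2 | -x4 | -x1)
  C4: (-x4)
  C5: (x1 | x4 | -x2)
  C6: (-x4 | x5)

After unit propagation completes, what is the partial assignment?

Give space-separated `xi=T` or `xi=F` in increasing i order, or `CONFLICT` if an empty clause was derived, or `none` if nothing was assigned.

unit clause [-2] forces x2=F; simplify:
  satisfied 3 clause(s); 3 remain; assigned so far: [2]
unit clause [-4] forces x4=F; simplify:
  satisfied 2 clause(s); 1 remain; assigned so far: [2, 4]

Answer: x2=F x4=F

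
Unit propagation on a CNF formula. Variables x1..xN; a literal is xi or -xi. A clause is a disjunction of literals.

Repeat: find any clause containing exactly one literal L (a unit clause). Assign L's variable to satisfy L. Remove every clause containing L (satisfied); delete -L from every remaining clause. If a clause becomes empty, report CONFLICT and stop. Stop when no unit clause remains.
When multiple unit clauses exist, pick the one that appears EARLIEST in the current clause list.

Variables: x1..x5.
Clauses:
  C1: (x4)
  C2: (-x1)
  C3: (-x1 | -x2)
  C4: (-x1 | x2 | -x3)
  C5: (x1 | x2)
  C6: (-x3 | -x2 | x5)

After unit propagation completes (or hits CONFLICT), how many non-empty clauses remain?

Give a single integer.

unit clause [4] forces x4=T; simplify:
  satisfied 1 clause(s); 5 remain; assigned so far: [4]
unit clause [-1] forces x1=F; simplify:
  drop 1 from [1, 2] -> [2]
  satisfied 3 clause(s); 2 remain; assigned so far: [1, 4]
unit clause [2] forces x2=T; simplify:
  drop -2 from [-3, -2, 5] -> [-3, 5]
  satisfied 1 clause(s); 1 remain; assigned so far: [1, 2, 4]

Answer: 1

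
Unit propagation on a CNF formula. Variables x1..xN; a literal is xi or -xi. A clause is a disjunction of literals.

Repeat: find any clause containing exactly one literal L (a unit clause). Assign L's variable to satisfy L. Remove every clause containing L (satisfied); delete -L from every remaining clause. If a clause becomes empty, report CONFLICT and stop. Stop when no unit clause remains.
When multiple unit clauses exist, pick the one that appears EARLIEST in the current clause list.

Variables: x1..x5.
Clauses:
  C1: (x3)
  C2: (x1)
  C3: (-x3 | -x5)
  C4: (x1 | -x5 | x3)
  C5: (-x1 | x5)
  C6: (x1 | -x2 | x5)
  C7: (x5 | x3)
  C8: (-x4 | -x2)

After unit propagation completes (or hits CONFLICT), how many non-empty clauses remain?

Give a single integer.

unit clause [3] forces x3=T; simplify:
  drop -3 from [-3, -5] -> [-5]
  satisfied 3 clause(s); 5 remain; assigned so far: [3]
unit clause [1] forces x1=T; simplify:
  drop -1 from [-1, 5] -> [5]
  satisfied 2 clause(s); 3 remain; assigned so far: [1, 3]
unit clause [-5] forces x5=F; simplify:
  drop 5 from [5] -> [] (empty!)
  satisfied 1 clause(s); 2 remain; assigned so far: [1, 3, 5]
CONFLICT (empty clause)

Answer: 1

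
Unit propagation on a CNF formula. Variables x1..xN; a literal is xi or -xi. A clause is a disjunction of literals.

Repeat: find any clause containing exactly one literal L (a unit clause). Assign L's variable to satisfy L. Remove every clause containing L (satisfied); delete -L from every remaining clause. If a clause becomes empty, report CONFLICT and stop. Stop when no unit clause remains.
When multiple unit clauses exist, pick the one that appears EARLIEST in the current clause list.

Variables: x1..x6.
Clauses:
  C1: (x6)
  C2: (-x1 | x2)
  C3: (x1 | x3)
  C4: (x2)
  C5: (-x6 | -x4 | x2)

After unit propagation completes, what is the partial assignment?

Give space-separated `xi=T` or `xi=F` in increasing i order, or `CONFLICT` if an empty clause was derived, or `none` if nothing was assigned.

Answer: x2=T x6=T

Derivation:
unit clause [6] forces x6=T; simplify:
  drop -6 from [-6, -4, 2] -> [-4, 2]
  satisfied 1 clause(s); 4 remain; assigned so far: [6]
unit clause [2] forces x2=T; simplify:
  satisfied 3 clause(s); 1 remain; assigned so far: [2, 6]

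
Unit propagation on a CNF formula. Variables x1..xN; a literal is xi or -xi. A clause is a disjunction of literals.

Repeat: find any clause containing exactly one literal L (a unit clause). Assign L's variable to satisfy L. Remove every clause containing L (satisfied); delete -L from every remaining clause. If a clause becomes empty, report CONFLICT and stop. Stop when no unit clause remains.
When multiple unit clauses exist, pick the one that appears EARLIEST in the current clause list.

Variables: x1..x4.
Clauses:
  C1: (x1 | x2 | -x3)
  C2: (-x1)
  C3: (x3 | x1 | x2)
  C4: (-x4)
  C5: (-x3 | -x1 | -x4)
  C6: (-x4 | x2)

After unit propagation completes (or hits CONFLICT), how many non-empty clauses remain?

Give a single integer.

Answer: 2

Derivation:
unit clause [-1] forces x1=F; simplify:
  drop 1 from [1, 2, -3] -> [2, -3]
  drop 1 from [3, 1, 2] -> [3, 2]
  satisfied 2 clause(s); 4 remain; assigned so far: [1]
unit clause [-4] forces x4=F; simplify:
  satisfied 2 clause(s); 2 remain; assigned so far: [1, 4]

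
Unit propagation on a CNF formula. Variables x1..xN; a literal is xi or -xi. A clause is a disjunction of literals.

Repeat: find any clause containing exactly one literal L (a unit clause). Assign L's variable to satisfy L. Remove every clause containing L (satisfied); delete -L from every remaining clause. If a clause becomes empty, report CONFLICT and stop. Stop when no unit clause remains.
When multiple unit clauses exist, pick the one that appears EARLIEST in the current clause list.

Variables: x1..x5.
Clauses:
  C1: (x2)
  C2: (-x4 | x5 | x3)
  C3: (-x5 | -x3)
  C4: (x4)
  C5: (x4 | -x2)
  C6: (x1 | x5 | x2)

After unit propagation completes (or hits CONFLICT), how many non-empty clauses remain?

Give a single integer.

unit clause [2] forces x2=T; simplify:
  drop -2 from [4, -2] -> [4]
  satisfied 2 clause(s); 4 remain; assigned so far: [2]
unit clause [4] forces x4=T; simplify:
  drop -4 from [-4, 5, 3] -> [5, 3]
  satisfied 2 clause(s); 2 remain; assigned so far: [2, 4]

Answer: 2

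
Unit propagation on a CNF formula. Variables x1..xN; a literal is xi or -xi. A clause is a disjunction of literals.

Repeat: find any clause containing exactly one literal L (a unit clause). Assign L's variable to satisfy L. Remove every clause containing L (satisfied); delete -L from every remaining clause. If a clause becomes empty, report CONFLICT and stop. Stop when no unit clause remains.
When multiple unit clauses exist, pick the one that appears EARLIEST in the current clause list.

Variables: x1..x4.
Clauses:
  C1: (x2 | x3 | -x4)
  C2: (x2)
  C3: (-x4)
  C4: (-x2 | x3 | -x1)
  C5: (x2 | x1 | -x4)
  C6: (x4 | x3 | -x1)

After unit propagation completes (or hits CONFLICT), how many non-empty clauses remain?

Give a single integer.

Answer: 2

Derivation:
unit clause [2] forces x2=T; simplify:
  drop -2 from [-2, 3, -1] -> [3, -1]
  satisfied 3 clause(s); 3 remain; assigned so far: [2]
unit clause [-4] forces x4=F; simplify:
  drop 4 from [4, 3, -1] -> [3, -1]
  satisfied 1 clause(s); 2 remain; assigned so far: [2, 4]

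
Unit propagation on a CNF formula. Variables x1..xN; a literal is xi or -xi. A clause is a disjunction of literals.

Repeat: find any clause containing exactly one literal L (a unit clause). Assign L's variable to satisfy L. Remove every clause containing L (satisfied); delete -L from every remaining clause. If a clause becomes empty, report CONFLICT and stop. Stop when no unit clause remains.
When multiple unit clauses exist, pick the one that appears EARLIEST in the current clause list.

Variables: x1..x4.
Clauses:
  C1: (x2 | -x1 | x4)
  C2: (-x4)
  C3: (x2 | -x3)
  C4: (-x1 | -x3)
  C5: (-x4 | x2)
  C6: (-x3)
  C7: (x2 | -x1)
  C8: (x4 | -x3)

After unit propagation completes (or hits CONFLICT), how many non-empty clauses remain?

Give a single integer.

unit clause [-4] forces x4=F; simplify:
  drop 4 from [2, -1, 4] -> [2, -1]
  drop 4 from [4, -3] -> [-3]
  satisfied 2 clause(s); 6 remain; assigned so far: [4]
unit clause [-3] forces x3=F; simplify:
  satisfied 4 clause(s); 2 remain; assigned so far: [3, 4]

Answer: 2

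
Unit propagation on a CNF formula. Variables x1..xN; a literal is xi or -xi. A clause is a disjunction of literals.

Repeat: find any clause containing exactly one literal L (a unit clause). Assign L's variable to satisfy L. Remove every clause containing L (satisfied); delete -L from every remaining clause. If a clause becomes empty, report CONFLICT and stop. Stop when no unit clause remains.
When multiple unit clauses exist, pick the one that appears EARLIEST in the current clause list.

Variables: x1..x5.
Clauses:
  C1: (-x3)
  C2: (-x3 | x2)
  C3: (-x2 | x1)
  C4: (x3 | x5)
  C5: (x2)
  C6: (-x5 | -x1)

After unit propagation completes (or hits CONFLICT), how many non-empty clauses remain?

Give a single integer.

Answer: 0

Derivation:
unit clause [-3] forces x3=F; simplify:
  drop 3 from [3, 5] -> [5]
  satisfied 2 clause(s); 4 remain; assigned so far: [3]
unit clause [5] forces x5=T; simplify:
  drop -5 from [-5, -1] -> [-1]
  satisfied 1 clause(s); 3 remain; assigned so far: [3, 5]
unit clause [2] forces x2=T; simplify:
  drop -2 from [-2, 1] -> [1]
  satisfied 1 clause(s); 2 remain; assigned so far: [2, 3, 5]
unit clause [1] forces x1=T; simplify:
  drop -1 from [-1] -> [] (empty!)
  satisfied 1 clause(s); 1 remain; assigned so far: [1, 2, 3, 5]
CONFLICT (empty clause)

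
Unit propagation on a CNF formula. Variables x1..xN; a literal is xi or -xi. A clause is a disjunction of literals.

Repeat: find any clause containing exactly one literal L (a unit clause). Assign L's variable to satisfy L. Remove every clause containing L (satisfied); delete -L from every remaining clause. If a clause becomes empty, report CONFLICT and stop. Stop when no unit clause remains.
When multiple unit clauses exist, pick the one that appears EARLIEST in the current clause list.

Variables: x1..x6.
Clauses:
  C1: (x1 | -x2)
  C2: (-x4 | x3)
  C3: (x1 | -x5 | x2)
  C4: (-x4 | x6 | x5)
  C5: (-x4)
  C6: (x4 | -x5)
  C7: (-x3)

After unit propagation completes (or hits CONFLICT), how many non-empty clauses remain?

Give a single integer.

unit clause [-4] forces x4=F; simplify:
  drop 4 from [4, -5] -> [-5]
  satisfied 3 clause(s); 4 remain; assigned so far: [4]
unit clause [-5] forces x5=F; simplify:
  satisfied 2 clause(s); 2 remain; assigned so far: [4, 5]
unit clause [-3] forces x3=F; simplify:
  satisfied 1 clause(s); 1 remain; assigned so far: [3, 4, 5]

Answer: 1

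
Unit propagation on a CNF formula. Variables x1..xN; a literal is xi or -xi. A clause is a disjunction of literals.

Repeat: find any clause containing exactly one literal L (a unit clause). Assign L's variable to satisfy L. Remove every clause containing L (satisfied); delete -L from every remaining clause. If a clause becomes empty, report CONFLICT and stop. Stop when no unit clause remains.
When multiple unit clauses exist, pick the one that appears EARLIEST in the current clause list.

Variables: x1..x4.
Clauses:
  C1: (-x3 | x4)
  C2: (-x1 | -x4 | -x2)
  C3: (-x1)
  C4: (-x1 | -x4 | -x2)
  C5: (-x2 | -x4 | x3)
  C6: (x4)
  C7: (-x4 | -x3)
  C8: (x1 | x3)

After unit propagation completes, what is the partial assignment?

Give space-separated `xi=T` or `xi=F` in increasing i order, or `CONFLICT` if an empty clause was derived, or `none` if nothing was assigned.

unit clause [-1] forces x1=F; simplify:
  drop 1 from [1, 3] -> [3]
  satisfied 3 clause(s); 5 remain; assigned so far: [1]
unit clause [4] forces x4=T; simplify:
  drop -4 from [-2, -4, 3] -> [-2, 3]
  drop -4 from [-4, -3] -> [-3]
  satisfied 2 clause(s); 3 remain; assigned so far: [1, 4]
unit clause [-3] forces x3=F; simplify:
  drop 3 from [-2, 3] -> [-2]
  drop 3 from [3] -> [] (empty!)
  satisfied 1 clause(s); 2 remain; assigned so far: [1, 3, 4]
CONFLICT (empty clause)

Answer: CONFLICT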